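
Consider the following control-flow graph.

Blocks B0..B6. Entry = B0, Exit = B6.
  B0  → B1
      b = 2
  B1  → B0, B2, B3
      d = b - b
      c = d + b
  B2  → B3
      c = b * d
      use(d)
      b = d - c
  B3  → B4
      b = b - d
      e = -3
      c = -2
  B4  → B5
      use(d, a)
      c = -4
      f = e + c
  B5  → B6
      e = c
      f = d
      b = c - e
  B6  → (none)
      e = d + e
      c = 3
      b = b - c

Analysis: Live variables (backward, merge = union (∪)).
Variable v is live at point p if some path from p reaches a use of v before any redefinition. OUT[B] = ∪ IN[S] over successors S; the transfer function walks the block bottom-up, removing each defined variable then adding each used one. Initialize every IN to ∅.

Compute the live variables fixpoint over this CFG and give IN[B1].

Answer: {a, b}

Derivation:
Per-block solution:
  B0:   IN={a}   OUT={a, b}
  B1:   IN={a, b}   OUT={a, b, d}
  B2:   IN={a, b, d}   OUT={a, b, d}
  B3:   IN={a, b, d}   OUT={a, d, e}
  B4:   IN={a, d, e}   OUT={c, d}
  B5:   IN={c, d}   OUT={b, d, e}
  B6:   IN={b, d, e}   OUT={}

Merge at B1: OUT[B1] = IN[B0] ⊔ IN[B2] ⊔ IN[B3] = {a, b, d}
Applying B1's transfer function to that OUT value gives IN[B1] (row B1 above).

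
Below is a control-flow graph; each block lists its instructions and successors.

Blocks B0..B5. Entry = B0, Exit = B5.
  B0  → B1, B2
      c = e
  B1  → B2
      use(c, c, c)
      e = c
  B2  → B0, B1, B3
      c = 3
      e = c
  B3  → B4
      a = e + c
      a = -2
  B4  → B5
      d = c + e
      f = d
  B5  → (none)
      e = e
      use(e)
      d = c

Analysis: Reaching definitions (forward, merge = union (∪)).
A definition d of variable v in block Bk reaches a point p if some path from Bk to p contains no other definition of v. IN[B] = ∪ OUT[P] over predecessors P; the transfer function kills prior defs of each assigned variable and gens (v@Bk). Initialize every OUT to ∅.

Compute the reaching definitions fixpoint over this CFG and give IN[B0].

Answer: {c@B2, e@B2}

Trace:
Fixpoint table:
  B0:   IN={c@B2, e@B2}   OUT={c@B0, e@B2}
  B1:   IN={c@B0, c@B2, e@B2}   OUT={c@B0, c@B2, e@B1}
  B2:   IN={c@B0, c@B2, e@B1, e@B2}   OUT={c@B2, e@B2}
  B3:   IN={c@B2, e@B2}   OUT={a@B3, c@B2, e@B2}
  B4:   IN={a@B3, c@B2, e@B2}   OUT={a@B3, c@B2, d@B4, e@B2, f@B4}
  B5:   IN={a@B3, c@B2, d@B4, e@B2, f@B4}   OUT={a@B3, c@B2, d@B5, e@B5, f@B4}

Merge at B0 (entry node, so the boundary value {} is joined with the incoming edge(s)): IN[B0] = {} ⊔ OUT[B2] = {c@B2, e@B2}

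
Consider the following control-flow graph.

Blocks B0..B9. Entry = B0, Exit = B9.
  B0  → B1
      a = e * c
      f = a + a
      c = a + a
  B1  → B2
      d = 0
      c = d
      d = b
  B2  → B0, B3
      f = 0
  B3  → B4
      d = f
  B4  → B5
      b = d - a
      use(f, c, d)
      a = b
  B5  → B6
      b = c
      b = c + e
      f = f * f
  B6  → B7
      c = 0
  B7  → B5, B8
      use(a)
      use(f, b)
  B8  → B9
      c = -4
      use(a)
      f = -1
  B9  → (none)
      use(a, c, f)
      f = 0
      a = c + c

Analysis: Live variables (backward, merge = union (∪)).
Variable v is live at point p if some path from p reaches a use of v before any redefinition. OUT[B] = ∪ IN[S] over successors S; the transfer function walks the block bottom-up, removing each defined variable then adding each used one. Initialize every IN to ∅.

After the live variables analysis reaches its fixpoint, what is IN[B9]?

Converged values:
  B0:   IN={b, c, e}   OUT={a, b, e}
  B1:   IN={a, b, e}   OUT={a, b, c, e}
  B2:   IN={a, b, c, e}   OUT={a, b, c, e, f}
  B3:   IN={a, c, e, f}   OUT={a, c, d, e, f}
  B4:   IN={a, c, d, e, f}   OUT={a, c, e, f}
  B5:   IN={a, c, e, f}   OUT={a, b, e, f}
  B6:   IN={a, b, e, f}   OUT={a, b, c, e, f}
  B7:   IN={a, b, c, e, f}   OUT={a, c, e, f}
  B8:   IN={a}   OUT={a, c, f}
  B9:   IN={a, c, f}   OUT={}

B9 is the boundary node: OUT[B9] = {}
Applying B9's transfer function to that OUT value gives IN[B9] (row B9 above).

Answer: {a, c, f}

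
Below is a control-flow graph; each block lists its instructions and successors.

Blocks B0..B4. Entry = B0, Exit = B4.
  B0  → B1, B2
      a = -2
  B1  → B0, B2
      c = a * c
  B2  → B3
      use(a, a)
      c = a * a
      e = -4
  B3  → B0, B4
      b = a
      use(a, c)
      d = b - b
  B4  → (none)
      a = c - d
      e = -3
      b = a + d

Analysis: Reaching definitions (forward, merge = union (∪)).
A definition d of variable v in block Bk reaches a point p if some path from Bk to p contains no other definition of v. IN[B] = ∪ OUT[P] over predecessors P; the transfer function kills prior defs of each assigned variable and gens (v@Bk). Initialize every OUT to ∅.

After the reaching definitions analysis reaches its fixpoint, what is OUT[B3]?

Fixpoint table:
  B0: | IN={a@B0, b@B3, c@B1, c@B2, d@B3, e@B2} | OUT={a@B0, b@B3, c@B1, c@B2, d@B3, e@B2}
  B1: | IN={a@B0, b@B3, c@B1, c@B2, d@B3, e@B2} | OUT={a@B0, b@B3, c@B1, d@B3, e@B2}
  B2: | IN={a@B0, b@B3, c@B1, c@B2, d@B3, e@B2} | OUT={a@B0, b@B3, c@B2, d@B3, e@B2}
  B3: | IN={a@B0, b@B3, c@B2, d@B3, e@B2} | OUT={a@B0, b@B3, c@B2, d@B3, e@B2}
  B4: | IN={a@B0, b@B3, c@B2, d@B3, e@B2} | OUT={a@B4, b@B4, c@B2, d@B3, e@B4}

Merge at B3: IN[B3] = OUT[B2] = {a@B0, b@B3, c@B2, d@B3, e@B2}
Applying B3's transfer function to that IN value gives OUT[B3] (row B3 above).

Answer: {a@B0, b@B3, c@B2, d@B3, e@B2}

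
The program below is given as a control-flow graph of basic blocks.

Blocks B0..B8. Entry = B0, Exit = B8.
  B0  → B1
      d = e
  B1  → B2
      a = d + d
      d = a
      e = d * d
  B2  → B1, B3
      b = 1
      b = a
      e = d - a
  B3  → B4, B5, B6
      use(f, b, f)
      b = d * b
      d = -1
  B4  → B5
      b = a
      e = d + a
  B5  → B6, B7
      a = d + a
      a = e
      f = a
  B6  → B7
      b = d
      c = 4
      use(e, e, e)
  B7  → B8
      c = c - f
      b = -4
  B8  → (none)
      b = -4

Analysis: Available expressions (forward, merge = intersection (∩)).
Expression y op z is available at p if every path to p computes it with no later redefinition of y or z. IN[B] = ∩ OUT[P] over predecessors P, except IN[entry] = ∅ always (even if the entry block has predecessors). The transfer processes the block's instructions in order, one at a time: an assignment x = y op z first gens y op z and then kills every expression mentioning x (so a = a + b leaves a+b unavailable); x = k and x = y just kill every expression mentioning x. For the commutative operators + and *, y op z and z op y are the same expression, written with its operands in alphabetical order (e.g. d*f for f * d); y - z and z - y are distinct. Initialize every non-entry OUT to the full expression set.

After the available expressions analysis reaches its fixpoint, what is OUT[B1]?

Answer: {d*d}

Working:
Per-block solution:
  B0:   IN={}   OUT={}
  B1:   IN={}   OUT={d*d}
  B2:   IN={d*d}   OUT={d*d, d-a}
  B3:   IN={d*d, d-a}   OUT={}
  B4:   IN={}   OUT={a+d}
  B5:   IN={}   OUT={}
  B6:   IN={}   OUT={}
  B7:   IN={}   OUT={}
  B8:   IN={}   OUT={}

Merge at B1: IN[B1] = OUT[B0] ∩ OUT[B2] = {}
Applying B1's transfer function to that IN value gives OUT[B1] (row B1 above).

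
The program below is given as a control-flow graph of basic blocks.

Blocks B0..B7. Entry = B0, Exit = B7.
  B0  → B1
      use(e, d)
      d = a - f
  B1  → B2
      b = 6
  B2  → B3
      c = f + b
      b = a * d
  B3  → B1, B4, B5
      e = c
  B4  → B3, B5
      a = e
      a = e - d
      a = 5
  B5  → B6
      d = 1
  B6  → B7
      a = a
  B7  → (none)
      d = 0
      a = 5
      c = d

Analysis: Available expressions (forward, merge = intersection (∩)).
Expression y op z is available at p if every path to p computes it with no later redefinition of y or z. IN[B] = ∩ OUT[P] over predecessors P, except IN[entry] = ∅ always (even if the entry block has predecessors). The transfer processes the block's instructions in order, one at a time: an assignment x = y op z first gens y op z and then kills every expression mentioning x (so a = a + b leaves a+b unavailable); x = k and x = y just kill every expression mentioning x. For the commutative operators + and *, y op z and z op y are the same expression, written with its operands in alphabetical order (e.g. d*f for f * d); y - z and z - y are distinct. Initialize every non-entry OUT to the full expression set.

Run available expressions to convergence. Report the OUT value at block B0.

Per-block solution:
  B0:  IN={}  OUT={a-f}
  B1:  IN={}  OUT={}
  B2:  IN={}  OUT={a*d}
  B3:  IN={}  OUT={}
  B4:  IN={}  OUT={e-d}
  B5:  IN={}  OUT={}
  B6:  IN={}  OUT={}
  B7:  IN={}  OUT={}

B0 is the boundary node: IN[B0] = {}
Applying B0's transfer function to that IN value gives OUT[B0] (row B0 above).

Answer: {a-f}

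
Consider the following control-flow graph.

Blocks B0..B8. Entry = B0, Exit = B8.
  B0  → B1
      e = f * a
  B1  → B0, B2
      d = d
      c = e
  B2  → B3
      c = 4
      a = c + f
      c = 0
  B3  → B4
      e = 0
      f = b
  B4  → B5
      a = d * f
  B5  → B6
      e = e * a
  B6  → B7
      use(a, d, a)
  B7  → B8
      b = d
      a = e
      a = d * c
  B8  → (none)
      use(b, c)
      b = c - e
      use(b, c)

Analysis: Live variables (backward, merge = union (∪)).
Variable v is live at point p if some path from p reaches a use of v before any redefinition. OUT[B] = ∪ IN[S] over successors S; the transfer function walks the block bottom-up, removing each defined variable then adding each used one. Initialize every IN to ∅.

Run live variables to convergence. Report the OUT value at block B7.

Answer: {b, c, e}

Working:
Per-block solution:
  B0:   IN={a, b, d, f}   OUT={a, b, d, e, f}
  B1:   IN={a, b, d, e, f}   OUT={a, b, d, f}
  B2:   IN={b, d, f}   OUT={b, c, d}
  B3:   IN={b, c, d}   OUT={c, d, e, f}
  B4:   IN={c, d, e, f}   OUT={a, c, d, e}
  B5:   IN={a, c, d, e}   OUT={a, c, d, e}
  B6:   IN={a, c, d, e}   OUT={c, d, e}
  B7:   IN={c, d, e}   OUT={b, c, e}
  B8:   IN={b, c, e}   OUT={}

Merge at B7: OUT[B7] = IN[B8] = {b, c, e}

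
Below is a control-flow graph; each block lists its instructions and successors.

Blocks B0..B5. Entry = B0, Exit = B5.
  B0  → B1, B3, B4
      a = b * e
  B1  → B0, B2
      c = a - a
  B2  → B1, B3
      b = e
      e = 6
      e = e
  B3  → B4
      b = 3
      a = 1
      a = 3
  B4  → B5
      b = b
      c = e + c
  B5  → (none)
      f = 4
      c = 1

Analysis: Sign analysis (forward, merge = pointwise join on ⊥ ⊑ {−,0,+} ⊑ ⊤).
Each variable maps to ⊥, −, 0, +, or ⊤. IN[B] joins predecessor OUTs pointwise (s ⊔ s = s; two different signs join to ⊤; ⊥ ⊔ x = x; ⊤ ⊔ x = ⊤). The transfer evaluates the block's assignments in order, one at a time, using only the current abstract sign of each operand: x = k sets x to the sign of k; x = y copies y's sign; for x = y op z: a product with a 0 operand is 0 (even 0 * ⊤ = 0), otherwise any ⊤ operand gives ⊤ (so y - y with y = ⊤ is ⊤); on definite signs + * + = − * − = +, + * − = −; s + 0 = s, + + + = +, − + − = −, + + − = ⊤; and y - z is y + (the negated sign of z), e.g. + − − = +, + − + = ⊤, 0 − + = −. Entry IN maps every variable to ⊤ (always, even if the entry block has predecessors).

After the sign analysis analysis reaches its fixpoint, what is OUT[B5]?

Answer: {a: ⊤, b: ⊤, c: +, d: ⊤, e: ⊤, f: +}

Derivation:
Fixpoint table:
  B0:  IN=(all ⊤)  OUT=(all ⊤)
  B1:  IN=(all ⊤)  OUT=(all ⊤)
  B2:  IN=(all ⊤)  OUT={e:+; rest ⊤}
  B3:  IN=(all ⊤)  OUT={a:+, b:+; rest ⊤}
  B4:  IN=(all ⊤)  OUT=(all ⊤)
  B5:  IN=(all ⊤)  OUT={c:+, f:+; rest ⊤}

Merge at B5: IN[B5] = OUT[B4] = {a: ⊤, b: ⊤, c: ⊤, d: ⊤, e: ⊤, f: ⊤}
Applying B5's transfer function to that IN value gives OUT[B5] (row B5 above).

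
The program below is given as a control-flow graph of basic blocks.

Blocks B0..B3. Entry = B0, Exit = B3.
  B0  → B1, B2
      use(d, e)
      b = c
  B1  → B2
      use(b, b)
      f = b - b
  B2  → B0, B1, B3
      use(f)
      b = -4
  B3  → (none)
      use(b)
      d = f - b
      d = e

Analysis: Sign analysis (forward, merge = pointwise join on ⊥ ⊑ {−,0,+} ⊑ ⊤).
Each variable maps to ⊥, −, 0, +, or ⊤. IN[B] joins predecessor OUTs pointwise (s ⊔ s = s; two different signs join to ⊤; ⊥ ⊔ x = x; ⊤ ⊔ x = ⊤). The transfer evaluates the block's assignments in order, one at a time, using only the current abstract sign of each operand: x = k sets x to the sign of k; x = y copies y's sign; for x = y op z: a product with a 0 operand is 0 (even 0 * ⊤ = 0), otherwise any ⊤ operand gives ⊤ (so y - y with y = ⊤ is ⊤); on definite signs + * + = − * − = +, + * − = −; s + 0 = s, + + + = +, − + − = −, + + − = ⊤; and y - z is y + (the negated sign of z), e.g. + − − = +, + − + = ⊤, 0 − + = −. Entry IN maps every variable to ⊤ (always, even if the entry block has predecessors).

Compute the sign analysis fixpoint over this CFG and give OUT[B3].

Per-block solution:
  B0: | IN=(all ⊤) | OUT=(all ⊤)
  B1: | IN=(all ⊤) | OUT=(all ⊤)
  B2: | IN=(all ⊤) | OUT={b:-; rest ⊤}
  B3: | IN={b:-; rest ⊤} | OUT={b:-; rest ⊤}

Merge at B3: IN[B3] = OUT[B2] = {a: ⊤, b: -, c: ⊤, d: ⊤, e: ⊤, f: ⊤}
Applying B3's transfer function to that IN value gives OUT[B3] (row B3 above).

Answer: {a: ⊤, b: -, c: ⊤, d: ⊤, e: ⊤, f: ⊤}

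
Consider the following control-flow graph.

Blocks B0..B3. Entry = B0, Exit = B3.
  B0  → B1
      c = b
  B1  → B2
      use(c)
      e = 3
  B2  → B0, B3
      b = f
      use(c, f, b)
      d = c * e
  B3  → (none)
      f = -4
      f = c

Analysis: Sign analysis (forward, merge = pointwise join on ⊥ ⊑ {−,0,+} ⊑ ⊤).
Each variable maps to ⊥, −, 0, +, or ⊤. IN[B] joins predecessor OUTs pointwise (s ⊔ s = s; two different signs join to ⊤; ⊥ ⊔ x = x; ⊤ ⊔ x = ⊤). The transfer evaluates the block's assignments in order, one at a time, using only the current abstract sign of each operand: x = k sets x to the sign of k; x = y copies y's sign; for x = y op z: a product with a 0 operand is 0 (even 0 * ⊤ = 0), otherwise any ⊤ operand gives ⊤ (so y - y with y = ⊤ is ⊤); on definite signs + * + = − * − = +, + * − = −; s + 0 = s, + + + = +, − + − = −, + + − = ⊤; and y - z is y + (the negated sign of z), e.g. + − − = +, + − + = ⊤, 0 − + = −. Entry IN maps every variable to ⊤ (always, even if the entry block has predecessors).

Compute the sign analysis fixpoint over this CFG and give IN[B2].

Answer: {a: ⊤, b: ⊤, c: ⊤, d: ⊤, e: +, f: ⊤}

Trace:
Fixpoint table:
  B0:   IN=(all ⊤)   OUT=(all ⊤)
  B1:   IN=(all ⊤)   OUT={e:+; rest ⊤}
  B2:   IN={e:+; rest ⊤}   OUT={e:+; rest ⊤}
  B3:   IN={e:+; rest ⊤}   OUT={e:+; rest ⊤}

Merge at B2: IN[B2] = OUT[B1] = {a: ⊤, b: ⊤, c: ⊤, d: ⊤, e: +, f: ⊤}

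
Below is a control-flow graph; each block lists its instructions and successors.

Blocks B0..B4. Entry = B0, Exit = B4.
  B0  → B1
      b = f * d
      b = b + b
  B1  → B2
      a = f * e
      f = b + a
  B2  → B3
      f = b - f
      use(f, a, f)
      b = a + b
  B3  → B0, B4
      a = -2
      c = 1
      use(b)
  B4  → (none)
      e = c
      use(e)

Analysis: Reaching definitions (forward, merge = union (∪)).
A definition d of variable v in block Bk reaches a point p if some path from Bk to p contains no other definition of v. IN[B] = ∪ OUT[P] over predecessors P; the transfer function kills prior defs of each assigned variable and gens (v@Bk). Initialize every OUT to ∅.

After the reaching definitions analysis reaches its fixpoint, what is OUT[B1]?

Answer: {a@B1, b@B0, c@B3, f@B1}

Trace:
Fixpoint table:
  B0:  IN={a@B3, b@B2, c@B3, f@B2}  OUT={a@B3, b@B0, c@B3, f@B2}
  B1:  IN={a@B3, b@B0, c@B3, f@B2}  OUT={a@B1, b@B0, c@B3, f@B1}
  B2:  IN={a@B1, b@B0, c@B3, f@B1}  OUT={a@B1, b@B2, c@B3, f@B2}
  B3:  IN={a@B1, b@B2, c@B3, f@B2}  OUT={a@B3, b@B2, c@B3, f@B2}
  B4:  IN={a@B3, b@B2, c@B3, f@B2}  OUT={a@B3, b@B2, c@B3, e@B4, f@B2}

Merge at B1: IN[B1] = OUT[B0] = {a@B3, b@B0, c@B3, f@B2}
Applying B1's transfer function to that IN value gives OUT[B1] (row B1 above).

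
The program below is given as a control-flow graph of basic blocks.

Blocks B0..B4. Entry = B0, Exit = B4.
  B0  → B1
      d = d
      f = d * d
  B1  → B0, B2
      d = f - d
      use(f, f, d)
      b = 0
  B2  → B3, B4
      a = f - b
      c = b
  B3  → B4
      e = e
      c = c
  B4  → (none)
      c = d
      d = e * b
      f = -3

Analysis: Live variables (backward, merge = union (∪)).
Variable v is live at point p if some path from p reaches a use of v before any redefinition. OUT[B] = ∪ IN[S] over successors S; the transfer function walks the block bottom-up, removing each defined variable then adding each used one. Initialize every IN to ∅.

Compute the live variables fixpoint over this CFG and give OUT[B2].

Answer: {b, c, d, e}

Working:
Fixpoint table:
  B0:   IN={d, e}   OUT={d, e, f}
  B1:   IN={d, e, f}   OUT={b, d, e, f}
  B2:   IN={b, d, e, f}   OUT={b, c, d, e}
  B3:   IN={b, c, d, e}   OUT={b, d, e}
  B4:   IN={b, d, e}   OUT={}

Merge at B2: OUT[B2] = IN[B3] ⊔ IN[B4] = {b, c, d, e}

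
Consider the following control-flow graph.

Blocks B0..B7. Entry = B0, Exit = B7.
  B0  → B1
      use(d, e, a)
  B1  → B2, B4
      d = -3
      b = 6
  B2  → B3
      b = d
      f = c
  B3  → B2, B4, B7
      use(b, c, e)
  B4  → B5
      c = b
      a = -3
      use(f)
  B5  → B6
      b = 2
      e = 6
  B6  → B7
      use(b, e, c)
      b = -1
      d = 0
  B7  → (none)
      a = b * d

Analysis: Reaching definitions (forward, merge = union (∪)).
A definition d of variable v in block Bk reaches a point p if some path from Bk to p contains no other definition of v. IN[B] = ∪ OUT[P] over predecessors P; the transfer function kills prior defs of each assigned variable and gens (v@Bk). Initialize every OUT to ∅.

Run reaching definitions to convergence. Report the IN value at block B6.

Converged values:
  B0:   IN={}   OUT={}
  B1:   IN={}   OUT={b@B1, d@B1}
  B2:   IN={b@B1, b@B2, d@B1, f@B2}   OUT={b@B2, d@B1, f@B2}
  B3:   IN={b@B2, d@B1, f@B2}   OUT={b@B2, d@B1, f@B2}
  B4:   IN={b@B1, b@B2, d@B1, f@B2}   OUT={a@B4, b@B1, b@B2, c@B4, d@B1, f@B2}
  B5:   IN={a@B4, b@B1, b@B2, c@B4, d@B1, f@B2}   OUT={a@B4, b@B5, c@B4, d@B1, e@B5, f@B2}
  B6:   IN={a@B4, b@B5, c@B4, d@B1, e@B5, f@B2}   OUT={a@B4, b@B6, c@B4, d@B6, e@B5, f@B2}
  B7:   IN={a@B4, b@B2, b@B6, c@B4, d@B1, d@B6, e@B5, f@B2}   OUT={a@B7, b@B2, b@B6, c@B4, d@B1, d@B6, e@B5, f@B2}

Merge at B6: IN[B6] = OUT[B5] = {a@B4, b@B5, c@B4, d@B1, e@B5, f@B2}

Answer: {a@B4, b@B5, c@B4, d@B1, e@B5, f@B2}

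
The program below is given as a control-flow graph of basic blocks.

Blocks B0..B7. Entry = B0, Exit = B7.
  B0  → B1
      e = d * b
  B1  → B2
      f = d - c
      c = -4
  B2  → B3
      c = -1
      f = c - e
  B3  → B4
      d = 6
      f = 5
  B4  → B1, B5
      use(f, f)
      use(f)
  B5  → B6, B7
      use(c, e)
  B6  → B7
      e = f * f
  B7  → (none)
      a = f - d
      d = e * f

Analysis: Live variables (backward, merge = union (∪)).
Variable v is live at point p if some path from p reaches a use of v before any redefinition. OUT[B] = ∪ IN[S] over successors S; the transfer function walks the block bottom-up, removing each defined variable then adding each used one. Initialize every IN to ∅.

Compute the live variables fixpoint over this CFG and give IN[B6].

Answer: {d, f}

Trace:
Converged values:
  B0:  IN={b, c, d}  OUT={c, d, e}
  B1:  IN={c, d, e}  OUT={e}
  B2:  IN={e}  OUT={c, e}
  B3:  IN={c, e}  OUT={c, d, e, f}
  B4:  IN={c, d, e, f}  OUT={c, d, e, f}
  B5:  IN={c, d, e, f}  OUT={d, e, f}
  B6:  IN={d, f}  OUT={d, e, f}
  B7:  IN={d, e, f}  OUT={}

Merge at B6: OUT[B6] = IN[B7] = {d, e, f}
Applying B6's transfer function to that OUT value gives IN[B6] (row B6 above).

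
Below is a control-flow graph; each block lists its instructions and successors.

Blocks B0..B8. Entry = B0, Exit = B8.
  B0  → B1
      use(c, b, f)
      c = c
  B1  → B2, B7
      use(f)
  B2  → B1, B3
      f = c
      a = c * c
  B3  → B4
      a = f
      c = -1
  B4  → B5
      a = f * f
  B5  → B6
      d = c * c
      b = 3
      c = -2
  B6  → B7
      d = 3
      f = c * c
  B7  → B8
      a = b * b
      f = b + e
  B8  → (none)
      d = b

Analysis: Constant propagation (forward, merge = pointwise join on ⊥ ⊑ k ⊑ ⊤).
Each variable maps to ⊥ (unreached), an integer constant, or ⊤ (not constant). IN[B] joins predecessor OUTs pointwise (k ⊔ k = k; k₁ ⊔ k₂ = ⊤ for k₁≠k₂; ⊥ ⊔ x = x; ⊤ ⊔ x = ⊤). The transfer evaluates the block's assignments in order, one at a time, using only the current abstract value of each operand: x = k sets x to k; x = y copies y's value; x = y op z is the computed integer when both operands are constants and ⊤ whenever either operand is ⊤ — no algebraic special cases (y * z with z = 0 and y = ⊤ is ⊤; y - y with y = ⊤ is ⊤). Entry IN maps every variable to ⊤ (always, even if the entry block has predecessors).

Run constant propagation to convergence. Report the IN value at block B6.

Converged values:
  B0: | IN=(all ⊤) | OUT=(all ⊤)
  B1: | IN=(all ⊤) | OUT=(all ⊤)
  B2: | IN=(all ⊤) | OUT=(all ⊤)
  B3: | IN=(all ⊤) | OUT={c:-1; rest ⊤}
  B4: | IN={c:-1; rest ⊤} | OUT={c:-1; rest ⊤}
  B5: | IN={c:-1; rest ⊤} | OUT={b:3, c:-2, d:1; rest ⊤}
  B6: | IN={b:3, c:-2, d:1; rest ⊤} | OUT={b:3, c:-2, d:3, f:4; rest ⊤}
  B7: | IN=(all ⊤) | OUT=(all ⊤)
  B8: | IN=(all ⊤) | OUT=(all ⊤)

Merge at B6: IN[B6] = OUT[B5] = {a: ⊤, b: 3, c: -2, d: 1, e: ⊤, f: ⊤}

Answer: {a: ⊤, b: 3, c: -2, d: 1, e: ⊤, f: ⊤}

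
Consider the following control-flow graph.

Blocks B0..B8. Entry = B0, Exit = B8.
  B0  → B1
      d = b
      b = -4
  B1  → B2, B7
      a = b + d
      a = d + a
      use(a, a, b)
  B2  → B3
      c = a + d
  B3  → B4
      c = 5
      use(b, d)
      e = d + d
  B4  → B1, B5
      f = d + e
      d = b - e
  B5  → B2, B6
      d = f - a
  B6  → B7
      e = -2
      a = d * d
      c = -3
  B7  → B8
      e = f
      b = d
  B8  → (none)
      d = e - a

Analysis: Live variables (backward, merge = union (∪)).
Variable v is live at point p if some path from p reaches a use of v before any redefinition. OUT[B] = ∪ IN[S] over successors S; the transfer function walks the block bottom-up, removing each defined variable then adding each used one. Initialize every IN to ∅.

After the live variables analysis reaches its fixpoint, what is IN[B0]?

Fixpoint table:
  B0:  IN={b, f}  OUT={b, d, f}
  B1:  IN={b, d, f}  OUT={a, b, d, f}
  B2:  IN={a, b, d}  OUT={a, b, d}
  B3:  IN={a, b, d}  OUT={a, b, d, e}
  B4:  IN={a, b, d, e}  OUT={a, b, d, f}
  B5:  IN={a, b, f}  OUT={a, b, d, f}
  B6:  IN={d, f}  OUT={a, d, f}
  B7:  IN={a, d, f}  OUT={a, e}
  B8:  IN={a, e}  OUT={}

Merge at B0: OUT[B0] = IN[B1] = {b, d, f}
Applying B0's transfer function to that OUT value gives IN[B0] (row B0 above).

Answer: {b, f}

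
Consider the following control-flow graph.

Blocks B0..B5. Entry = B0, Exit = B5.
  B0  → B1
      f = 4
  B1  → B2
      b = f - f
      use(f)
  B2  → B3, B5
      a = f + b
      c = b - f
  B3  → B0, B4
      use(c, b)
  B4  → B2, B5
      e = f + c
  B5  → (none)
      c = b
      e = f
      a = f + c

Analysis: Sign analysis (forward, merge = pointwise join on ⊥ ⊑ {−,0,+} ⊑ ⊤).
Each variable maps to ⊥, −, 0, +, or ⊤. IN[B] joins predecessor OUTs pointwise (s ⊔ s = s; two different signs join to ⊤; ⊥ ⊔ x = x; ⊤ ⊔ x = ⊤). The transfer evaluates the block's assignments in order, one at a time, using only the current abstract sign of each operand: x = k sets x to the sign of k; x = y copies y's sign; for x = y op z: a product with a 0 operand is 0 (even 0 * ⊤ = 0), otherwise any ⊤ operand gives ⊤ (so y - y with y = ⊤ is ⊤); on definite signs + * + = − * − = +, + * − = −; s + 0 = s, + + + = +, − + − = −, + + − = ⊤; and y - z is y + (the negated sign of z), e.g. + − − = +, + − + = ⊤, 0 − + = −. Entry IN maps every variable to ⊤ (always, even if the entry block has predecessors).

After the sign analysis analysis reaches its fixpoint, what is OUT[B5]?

Per-block solution:
  B0:   IN=(all ⊤)   OUT={f:+; rest ⊤}
  B1:   IN={f:+; rest ⊤}   OUT={f:+; rest ⊤}
  B2:   IN={f:+; rest ⊤}   OUT={f:+; rest ⊤}
  B3:   IN={f:+; rest ⊤}   OUT={f:+; rest ⊤}
  B4:   IN={f:+; rest ⊤}   OUT={f:+; rest ⊤}
  B5:   IN={f:+; rest ⊤}   OUT={e:+, f:+; rest ⊤}

Merge at B5: IN[B5] = OUT[B2] ⊔ OUT[B4] = {a: ⊤, b: ⊤, c: ⊤, d: ⊤, e: ⊤, f: +}
Applying B5's transfer function to that IN value gives OUT[B5] (row B5 above).

Answer: {a: ⊤, b: ⊤, c: ⊤, d: ⊤, e: +, f: +}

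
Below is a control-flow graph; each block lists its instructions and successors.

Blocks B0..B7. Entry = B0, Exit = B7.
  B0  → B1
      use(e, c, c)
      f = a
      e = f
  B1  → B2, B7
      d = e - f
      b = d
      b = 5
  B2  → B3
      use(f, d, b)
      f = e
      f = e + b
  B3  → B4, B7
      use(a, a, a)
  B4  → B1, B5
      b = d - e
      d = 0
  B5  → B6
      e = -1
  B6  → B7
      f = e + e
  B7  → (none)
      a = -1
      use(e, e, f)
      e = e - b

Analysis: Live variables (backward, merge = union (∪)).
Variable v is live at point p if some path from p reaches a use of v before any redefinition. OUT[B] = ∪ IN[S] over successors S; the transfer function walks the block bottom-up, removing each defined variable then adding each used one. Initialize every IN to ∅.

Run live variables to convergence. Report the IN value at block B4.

Converged values:
  B0:  IN={a, c, e}  OUT={a, e, f}
  B1:  IN={a, e, f}  OUT={a, b, d, e, f}
  B2:  IN={a, b, d, e, f}  OUT={a, b, d, e, f}
  B3:  IN={a, b, d, e, f}  OUT={a, b, d, e, f}
  B4:  IN={a, d, e, f}  OUT={a, b, e, f}
  B5:  IN={b}  OUT={b, e}
  B6:  IN={b, e}  OUT={b, e, f}
  B7:  IN={b, e, f}  OUT={}

Merge at B4: OUT[B4] = IN[B1] ⊔ IN[B5] = {a, b, e, f}
Applying B4's transfer function to that OUT value gives IN[B4] (row B4 above).

Answer: {a, d, e, f}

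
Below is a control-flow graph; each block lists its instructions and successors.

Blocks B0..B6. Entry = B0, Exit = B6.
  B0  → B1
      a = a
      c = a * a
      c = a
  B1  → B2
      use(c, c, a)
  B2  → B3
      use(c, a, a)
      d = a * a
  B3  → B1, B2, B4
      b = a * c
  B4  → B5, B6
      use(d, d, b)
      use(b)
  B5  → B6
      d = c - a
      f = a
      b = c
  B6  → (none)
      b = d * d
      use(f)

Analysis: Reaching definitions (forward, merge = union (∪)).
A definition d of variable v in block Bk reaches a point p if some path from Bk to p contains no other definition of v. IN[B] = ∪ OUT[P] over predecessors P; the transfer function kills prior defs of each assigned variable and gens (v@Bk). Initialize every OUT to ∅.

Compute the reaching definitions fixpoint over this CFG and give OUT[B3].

Per-block solution:
  B0:   IN={}   OUT={a@B0, c@B0}
  B1:   IN={a@B0, b@B3, c@B0, d@B2}   OUT={a@B0, b@B3, c@B0, d@B2}
  B2:   IN={a@B0, b@B3, c@B0, d@B2}   OUT={a@B0, b@B3, c@B0, d@B2}
  B3:   IN={a@B0, b@B3, c@B0, d@B2}   OUT={a@B0, b@B3, c@B0, d@B2}
  B4:   IN={a@B0, b@B3, c@B0, d@B2}   OUT={a@B0, b@B3, c@B0, d@B2}
  B5:   IN={a@B0, b@B3, c@B0, d@B2}   OUT={a@B0, b@B5, c@B0, d@B5, f@B5}
  B6:   IN={a@B0, b@B3, b@B5, c@B0, d@B2, d@B5, f@B5}   OUT={a@B0, b@B6, c@B0, d@B2, d@B5, f@B5}

Merge at B3: IN[B3] = OUT[B2] = {a@B0, b@B3, c@B0, d@B2}
Applying B3's transfer function to that IN value gives OUT[B3] (row B3 above).

Answer: {a@B0, b@B3, c@B0, d@B2}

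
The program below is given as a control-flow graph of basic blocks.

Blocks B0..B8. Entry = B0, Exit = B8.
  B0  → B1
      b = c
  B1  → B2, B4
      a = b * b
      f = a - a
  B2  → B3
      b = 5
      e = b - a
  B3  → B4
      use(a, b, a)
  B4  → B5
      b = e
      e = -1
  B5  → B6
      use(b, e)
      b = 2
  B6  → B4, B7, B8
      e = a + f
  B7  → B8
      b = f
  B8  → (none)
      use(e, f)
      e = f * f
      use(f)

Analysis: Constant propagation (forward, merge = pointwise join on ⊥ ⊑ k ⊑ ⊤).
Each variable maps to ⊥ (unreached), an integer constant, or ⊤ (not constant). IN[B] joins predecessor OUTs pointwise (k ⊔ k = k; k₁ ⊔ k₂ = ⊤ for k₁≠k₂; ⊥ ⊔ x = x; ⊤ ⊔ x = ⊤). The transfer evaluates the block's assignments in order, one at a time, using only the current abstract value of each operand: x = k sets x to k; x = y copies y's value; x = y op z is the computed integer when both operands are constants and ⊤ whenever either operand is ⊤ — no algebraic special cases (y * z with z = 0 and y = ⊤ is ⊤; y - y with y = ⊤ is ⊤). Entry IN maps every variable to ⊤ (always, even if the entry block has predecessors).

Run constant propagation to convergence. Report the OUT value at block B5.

Answer: {a: ⊤, b: 2, c: ⊤, d: ⊤, e: -1, f: ⊤}

Working:
Per-block solution:
  B0:  IN=(all ⊤)  OUT=(all ⊤)
  B1:  IN=(all ⊤)  OUT=(all ⊤)
  B2:  IN=(all ⊤)  OUT={b:5; rest ⊤}
  B3:  IN={b:5; rest ⊤}  OUT={b:5; rest ⊤}
  B4:  IN=(all ⊤)  OUT={e:-1; rest ⊤}
  B5:  IN={e:-1; rest ⊤}  OUT={b:2, e:-1; rest ⊤}
  B6:  IN={b:2, e:-1; rest ⊤}  OUT={b:2; rest ⊤}
  B7:  IN={b:2; rest ⊤}  OUT=(all ⊤)
  B8:  IN=(all ⊤)  OUT=(all ⊤)

Merge at B5: IN[B5] = OUT[B4] = {a: ⊤, b: ⊤, c: ⊤, d: ⊤, e: -1, f: ⊤}
Applying B5's transfer function to that IN value gives OUT[B5] (row B5 above).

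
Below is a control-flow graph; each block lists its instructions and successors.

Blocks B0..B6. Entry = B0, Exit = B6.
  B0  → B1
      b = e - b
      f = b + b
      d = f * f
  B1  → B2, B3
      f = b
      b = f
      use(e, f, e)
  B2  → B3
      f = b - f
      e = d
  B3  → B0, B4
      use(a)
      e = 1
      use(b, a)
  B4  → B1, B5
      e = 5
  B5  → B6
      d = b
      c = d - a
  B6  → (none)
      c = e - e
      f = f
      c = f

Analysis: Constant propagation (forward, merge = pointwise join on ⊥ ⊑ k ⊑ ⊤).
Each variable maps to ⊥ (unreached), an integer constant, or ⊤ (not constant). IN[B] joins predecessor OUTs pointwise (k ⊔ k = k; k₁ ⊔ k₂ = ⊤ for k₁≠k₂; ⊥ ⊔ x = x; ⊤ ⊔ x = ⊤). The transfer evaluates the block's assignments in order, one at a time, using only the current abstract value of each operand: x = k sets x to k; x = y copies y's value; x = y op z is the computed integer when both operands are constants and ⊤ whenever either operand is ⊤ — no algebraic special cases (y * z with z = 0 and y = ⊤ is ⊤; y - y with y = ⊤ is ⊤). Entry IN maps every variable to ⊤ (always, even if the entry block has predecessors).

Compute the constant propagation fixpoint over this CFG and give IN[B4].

Per-block solution:
  B0: | IN=(all ⊤) | OUT=(all ⊤)
  B1: | IN=(all ⊤) | OUT=(all ⊤)
  B2: | IN=(all ⊤) | OUT=(all ⊤)
  B3: | IN=(all ⊤) | OUT={e:1; rest ⊤}
  B4: | IN={e:1; rest ⊤} | OUT={e:5; rest ⊤}
  B5: | IN={e:5; rest ⊤} | OUT={e:5; rest ⊤}
  B6: | IN={e:5; rest ⊤} | OUT={e:5; rest ⊤}

Merge at B4: IN[B4] = OUT[B3] = {a: ⊤, b: ⊤, c: ⊤, d: ⊤, e: 1, f: ⊤}

Answer: {a: ⊤, b: ⊤, c: ⊤, d: ⊤, e: 1, f: ⊤}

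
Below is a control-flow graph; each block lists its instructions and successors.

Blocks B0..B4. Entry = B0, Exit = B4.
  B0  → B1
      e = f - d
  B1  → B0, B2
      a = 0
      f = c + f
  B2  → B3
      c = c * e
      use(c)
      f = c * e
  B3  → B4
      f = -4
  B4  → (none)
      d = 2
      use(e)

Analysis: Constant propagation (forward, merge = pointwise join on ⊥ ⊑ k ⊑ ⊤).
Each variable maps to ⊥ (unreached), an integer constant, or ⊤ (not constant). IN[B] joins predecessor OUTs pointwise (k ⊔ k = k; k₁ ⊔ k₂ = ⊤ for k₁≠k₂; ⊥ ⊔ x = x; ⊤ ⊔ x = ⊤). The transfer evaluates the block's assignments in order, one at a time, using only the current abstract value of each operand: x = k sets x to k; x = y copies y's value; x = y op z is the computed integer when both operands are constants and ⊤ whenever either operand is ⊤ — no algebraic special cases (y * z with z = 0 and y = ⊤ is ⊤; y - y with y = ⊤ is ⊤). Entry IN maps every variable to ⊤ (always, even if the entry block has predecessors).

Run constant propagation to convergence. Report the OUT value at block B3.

Converged values:
  B0: | IN=(all ⊤) | OUT=(all ⊤)
  B1: | IN=(all ⊤) | OUT={a:0; rest ⊤}
  B2: | IN={a:0; rest ⊤} | OUT={a:0; rest ⊤}
  B3: | IN={a:0; rest ⊤} | OUT={a:0, f:-4; rest ⊤}
  B4: | IN={a:0, f:-4; rest ⊤} | OUT={a:0, d:2, f:-4; rest ⊤}

Merge at B3: IN[B3] = OUT[B2] = {a: 0, b: ⊤, c: ⊤, d: ⊤, e: ⊤, f: ⊤}
Applying B3's transfer function to that IN value gives OUT[B3] (row B3 above).

Answer: {a: 0, b: ⊤, c: ⊤, d: ⊤, e: ⊤, f: -4}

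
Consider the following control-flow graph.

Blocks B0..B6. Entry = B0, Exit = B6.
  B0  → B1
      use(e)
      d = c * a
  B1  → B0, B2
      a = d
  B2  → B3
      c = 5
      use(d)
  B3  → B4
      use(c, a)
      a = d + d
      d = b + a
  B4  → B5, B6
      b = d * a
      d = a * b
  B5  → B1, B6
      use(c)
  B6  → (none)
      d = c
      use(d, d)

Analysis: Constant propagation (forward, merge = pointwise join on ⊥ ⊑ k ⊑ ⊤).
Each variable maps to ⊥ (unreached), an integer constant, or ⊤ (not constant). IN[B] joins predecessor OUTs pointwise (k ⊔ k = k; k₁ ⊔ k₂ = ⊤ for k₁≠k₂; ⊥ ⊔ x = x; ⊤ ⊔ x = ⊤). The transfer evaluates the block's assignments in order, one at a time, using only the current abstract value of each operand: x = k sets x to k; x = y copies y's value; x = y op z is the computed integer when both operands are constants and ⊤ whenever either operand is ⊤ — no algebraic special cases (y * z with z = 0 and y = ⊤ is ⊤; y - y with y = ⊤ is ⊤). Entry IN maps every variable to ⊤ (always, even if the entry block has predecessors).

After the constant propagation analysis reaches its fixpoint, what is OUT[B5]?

Answer: {a: ⊤, b: ⊤, c: 5, d: ⊤, e: ⊤, f: ⊤}

Working:
Converged values:
  B0:   IN=(all ⊤)   OUT=(all ⊤)
  B1:   IN=(all ⊤)   OUT=(all ⊤)
  B2:   IN=(all ⊤)   OUT={c:5; rest ⊤}
  B3:   IN={c:5; rest ⊤}   OUT={c:5; rest ⊤}
  B4:   IN={c:5; rest ⊤}   OUT={c:5; rest ⊤}
  B5:   IN={c:5; rest ⊤}   OUT={c:5; rest ⊤}
  B6:   IN={c:5; rest ⊤}   OUT={c:5, d:5; rest ⊤}

Merge at B5: IN[B5] = OUT[B4] = {a: ⊤, b: ⊤, c: 5, d: ⊤, e: ⊤, f: ⊤}
Applying B5's transfer function to that IN value gives OUT[B5] (row B5 above).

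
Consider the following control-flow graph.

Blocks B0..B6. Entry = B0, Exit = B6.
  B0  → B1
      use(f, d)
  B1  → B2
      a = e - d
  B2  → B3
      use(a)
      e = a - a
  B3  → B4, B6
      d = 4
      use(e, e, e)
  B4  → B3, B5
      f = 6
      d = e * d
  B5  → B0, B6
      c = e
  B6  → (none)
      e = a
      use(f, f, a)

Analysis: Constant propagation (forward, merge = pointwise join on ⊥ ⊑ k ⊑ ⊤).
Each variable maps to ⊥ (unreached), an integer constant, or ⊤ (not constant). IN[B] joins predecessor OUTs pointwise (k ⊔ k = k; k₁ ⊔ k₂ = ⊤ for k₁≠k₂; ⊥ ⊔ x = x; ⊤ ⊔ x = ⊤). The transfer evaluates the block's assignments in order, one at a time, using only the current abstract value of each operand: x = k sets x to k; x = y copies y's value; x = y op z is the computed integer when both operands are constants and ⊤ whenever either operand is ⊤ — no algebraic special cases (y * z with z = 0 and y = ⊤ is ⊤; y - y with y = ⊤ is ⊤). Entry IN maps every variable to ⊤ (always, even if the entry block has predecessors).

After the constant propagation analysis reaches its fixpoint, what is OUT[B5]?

Fixpoint table:
  B0:  IN=(all ⊤)  OUT=(all ⊤)
  B1:  IN=(all ⊤)  OUT=(all ⊤)
  B2:  IN=(all ⊤)  OUT=(all ⊤)
  B3:  IN=(all ⊤)  OUT={d:4; rest ⊤}
  B4:  IN={d:4; rest ⊤}  OUT={f:6; rest ⊤}
  B5:  IN={f:6; rest ⊤}  OUT={f:6; rest ⊤}
  B6:  IN=(all ⊤)  OUT=(all ⊤)

Merge at B5: IN[B5] = OUT[B4] = {a: ⊤, b: ⊤, c: ⊤, d: ⊤, e: ⊤, f: 6}
Applying B5's transfer function to that IN value gives OUT[B5] (row B5 above).

Answer: {a: ⊤, b: ⊤, c: ⊤, d: ⊤, e: ⊤, f: 6}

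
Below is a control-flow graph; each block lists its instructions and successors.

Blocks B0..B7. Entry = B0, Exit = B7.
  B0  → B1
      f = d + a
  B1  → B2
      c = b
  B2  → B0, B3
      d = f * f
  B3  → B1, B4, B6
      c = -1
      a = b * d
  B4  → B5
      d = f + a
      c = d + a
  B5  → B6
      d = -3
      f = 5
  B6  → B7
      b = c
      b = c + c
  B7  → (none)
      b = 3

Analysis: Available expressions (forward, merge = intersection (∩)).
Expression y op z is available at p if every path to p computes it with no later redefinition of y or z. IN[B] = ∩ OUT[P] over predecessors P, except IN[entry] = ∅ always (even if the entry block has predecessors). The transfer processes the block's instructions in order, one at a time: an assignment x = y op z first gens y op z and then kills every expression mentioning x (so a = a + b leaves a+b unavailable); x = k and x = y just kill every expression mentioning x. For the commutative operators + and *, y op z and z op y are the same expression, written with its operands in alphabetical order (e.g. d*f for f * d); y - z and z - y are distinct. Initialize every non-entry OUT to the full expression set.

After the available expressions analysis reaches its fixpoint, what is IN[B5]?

Converged values:
  B0: | IN={} | OUT={a+d}
  B1: | IN={} | OUT={}
  B2: | IN={} | OUT={f*f}
  B3: | IN={f*f} | OUT={b*d, f*f}
  B4: | IN={b*d, f*f} | OUT={a+d, a+f, f*f}
  B5: | IN={a+d, a+f, f*f} | OUT={}
  B6: | IN={} | OUT={c+c}
  B7: | IN={c+c} | OUT={c+c}

Merge at B5: IN[B5] = OUT[B4] = {a+d, a+f, f*f}

Answer: {a+d, a+f, f*f}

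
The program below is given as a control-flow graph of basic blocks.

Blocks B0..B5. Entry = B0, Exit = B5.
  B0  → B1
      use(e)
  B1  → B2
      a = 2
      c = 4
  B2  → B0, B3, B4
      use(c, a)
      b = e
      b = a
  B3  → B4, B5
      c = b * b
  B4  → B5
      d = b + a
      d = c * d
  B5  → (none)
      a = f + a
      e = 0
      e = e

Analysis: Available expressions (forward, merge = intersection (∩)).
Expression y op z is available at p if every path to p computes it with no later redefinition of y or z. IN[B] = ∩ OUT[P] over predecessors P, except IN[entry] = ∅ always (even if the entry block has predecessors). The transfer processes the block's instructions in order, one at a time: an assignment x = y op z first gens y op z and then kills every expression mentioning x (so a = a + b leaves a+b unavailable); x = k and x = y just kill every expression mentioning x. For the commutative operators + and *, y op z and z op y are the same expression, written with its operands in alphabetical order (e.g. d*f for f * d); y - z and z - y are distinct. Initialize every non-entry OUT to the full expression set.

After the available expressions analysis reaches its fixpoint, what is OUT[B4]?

Fixpoint table:
  B0:  IN={}  OUT={}
  B1:  IN={}  OUT={}
  B2:  IN={}  OUT={}
  B3:  IN={}  OUT={b*b}
  B4:  IN={}  OUT={a+b}
  B5:  IN={}  OUT={}

Merge at B4: IN[B4] = OUT[B2] ∩ OUT[B3] = {}
Applying B4's transfer function to that IN value gives OUT[B4] (row B4 above).

Answer: {a+b}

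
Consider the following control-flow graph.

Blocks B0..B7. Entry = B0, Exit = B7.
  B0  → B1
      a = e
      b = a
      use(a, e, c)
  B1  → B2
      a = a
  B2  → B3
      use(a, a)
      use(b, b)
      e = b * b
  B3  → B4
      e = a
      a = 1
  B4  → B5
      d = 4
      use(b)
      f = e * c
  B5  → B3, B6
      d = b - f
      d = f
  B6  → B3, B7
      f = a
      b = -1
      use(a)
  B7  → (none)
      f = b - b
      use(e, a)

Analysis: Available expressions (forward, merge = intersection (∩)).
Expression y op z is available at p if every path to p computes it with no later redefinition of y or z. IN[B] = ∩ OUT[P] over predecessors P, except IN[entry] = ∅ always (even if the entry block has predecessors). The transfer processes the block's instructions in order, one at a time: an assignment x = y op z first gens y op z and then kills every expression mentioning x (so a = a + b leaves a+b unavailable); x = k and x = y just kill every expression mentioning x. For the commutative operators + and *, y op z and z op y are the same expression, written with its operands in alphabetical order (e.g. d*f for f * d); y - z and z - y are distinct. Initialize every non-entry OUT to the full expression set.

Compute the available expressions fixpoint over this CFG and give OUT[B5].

Fixpoint table:
  B0:  IN={}  OUT={}
  B1:  IN={}  OUT={}
  B2:  IN={}  OUT={b*b}
  B3:  IN={}  OUT={}
  B4:  IN={}  OUT={c*e}
  B5:  IN={c*e}  OUT={b-f, c*e}
  B6:  IN={b-f, c*e}  OUT={c*e}
  B7:  IN={c*e}  OUT={b-b, c*e}

Merge at B5: IN[B5] = OUT[B4] = {c*e}
Applying B5's transfer function to that IN value gives OUT[B5] (row B5 above).

Answer: {b-f, c*e}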